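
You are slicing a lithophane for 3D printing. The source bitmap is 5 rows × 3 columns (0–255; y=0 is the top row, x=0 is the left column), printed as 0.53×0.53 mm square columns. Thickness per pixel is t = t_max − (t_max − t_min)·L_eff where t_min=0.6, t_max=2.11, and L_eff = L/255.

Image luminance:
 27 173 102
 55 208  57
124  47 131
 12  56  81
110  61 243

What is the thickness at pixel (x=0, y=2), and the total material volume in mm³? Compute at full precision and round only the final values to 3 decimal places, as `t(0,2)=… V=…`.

t(0,2)=1.376 V=6.417

span = t_max - t_min = 2.11 - 0.6 = 1.510
L(0,2) = 124, L_eff = 124/255 = 0.486275
t(0,2) = 2.11 - 1.510·0.486275 = 1.376
Σt over all 5·3 pixels = 291269/12750 ≈ 22.8446275
V = pitch²·Σt = 0.53²·291269/12750 = 6.417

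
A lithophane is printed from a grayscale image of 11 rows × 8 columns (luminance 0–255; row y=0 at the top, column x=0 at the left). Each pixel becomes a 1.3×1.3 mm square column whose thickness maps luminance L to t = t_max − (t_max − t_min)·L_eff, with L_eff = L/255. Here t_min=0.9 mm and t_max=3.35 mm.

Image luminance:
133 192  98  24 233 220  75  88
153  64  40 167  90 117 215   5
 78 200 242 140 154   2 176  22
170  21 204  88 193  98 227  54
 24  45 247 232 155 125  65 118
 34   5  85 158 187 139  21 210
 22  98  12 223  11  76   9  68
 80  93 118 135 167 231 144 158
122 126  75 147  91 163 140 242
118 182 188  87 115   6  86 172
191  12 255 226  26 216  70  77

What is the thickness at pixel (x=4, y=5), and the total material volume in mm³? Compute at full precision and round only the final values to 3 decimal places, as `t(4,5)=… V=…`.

span = t_max - t_min = 3.35 - 0.9 = 2.450
L(4,5) = 187, L_eff = 187/255 = 0.733333
t(4,5) = 3.35 - 2.450·0.733333 = 1.553
Σt over all 11·8 pixels = 327847/1700 ≈ 192.8511765
V = pitch²·Σt = 1.3²·327847/1700 = 325.918

t(4,5)=1.553 V=325.918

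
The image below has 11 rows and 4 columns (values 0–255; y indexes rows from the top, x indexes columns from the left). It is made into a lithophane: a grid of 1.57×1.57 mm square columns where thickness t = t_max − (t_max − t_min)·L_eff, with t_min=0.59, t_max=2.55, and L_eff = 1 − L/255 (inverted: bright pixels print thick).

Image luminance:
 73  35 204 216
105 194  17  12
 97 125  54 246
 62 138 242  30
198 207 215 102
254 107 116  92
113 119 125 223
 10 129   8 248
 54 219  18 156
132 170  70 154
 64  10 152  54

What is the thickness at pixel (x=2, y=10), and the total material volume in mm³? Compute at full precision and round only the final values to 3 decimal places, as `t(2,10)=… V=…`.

span = t_max - t_min = 2.55 - 0.59 = 1.960
L(2,10) = 152, L_eff = 1 - 152/255 = 0.403922 (inverted)
t(2,10) = 2.55 - 1.960·0.403922 = 1.758
Σt over all 11·4 pixels = 428576/6375 ≈ 67.2276078
V = pitch²·Σt = 1.57²·428576/6375 = 165.709

t(2,10)=1.758 V=165.709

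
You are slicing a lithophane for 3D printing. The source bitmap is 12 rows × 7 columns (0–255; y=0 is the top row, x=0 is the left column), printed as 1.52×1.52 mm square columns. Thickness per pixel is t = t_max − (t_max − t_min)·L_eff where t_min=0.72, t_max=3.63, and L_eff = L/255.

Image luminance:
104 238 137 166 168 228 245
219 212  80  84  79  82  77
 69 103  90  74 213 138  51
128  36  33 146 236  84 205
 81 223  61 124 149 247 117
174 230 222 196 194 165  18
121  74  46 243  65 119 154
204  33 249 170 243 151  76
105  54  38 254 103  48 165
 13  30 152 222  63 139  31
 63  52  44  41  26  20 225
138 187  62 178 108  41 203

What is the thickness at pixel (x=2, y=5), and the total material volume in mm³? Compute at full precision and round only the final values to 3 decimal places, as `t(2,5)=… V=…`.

span = t_max - t_min = 3.63 - 0.72 = 2.910
L(2,5) = 222, L_eff = 222/255 = 0.870588
t(2,5) = 3.63 - 2.910·0.870588 = 1.097
Σt over all 12·7 pixels = 1555957/8500 ≈ 183.0537647
V = pitch²·Σt = 1.52²·1555957/8500 = 422.927

t(2,5)=1.097 V=422.927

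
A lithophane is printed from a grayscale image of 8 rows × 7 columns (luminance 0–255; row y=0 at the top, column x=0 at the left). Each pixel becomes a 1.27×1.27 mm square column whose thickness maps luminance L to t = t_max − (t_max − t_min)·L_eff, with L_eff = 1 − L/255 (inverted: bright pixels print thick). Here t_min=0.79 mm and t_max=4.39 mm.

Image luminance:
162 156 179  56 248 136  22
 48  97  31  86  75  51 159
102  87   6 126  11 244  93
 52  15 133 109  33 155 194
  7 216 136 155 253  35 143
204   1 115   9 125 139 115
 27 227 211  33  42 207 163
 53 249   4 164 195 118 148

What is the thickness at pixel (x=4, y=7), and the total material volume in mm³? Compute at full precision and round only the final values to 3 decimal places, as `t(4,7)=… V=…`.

span = t_max - t_min = 4.39 - 0.79 = 3.600
L(4,7) = 195, L_eff = 1 - 195/255 = 0.235294 (inverted)
t(4,7) = 4.39 - 3.600·0.235294 = 3.543
Σt over all 8·7 pixels = 56962/425 ≈ 134.0282353
V = pitch²·Σt = 1.27²·56962/425 = 216.174

t(4,7)=3.543 V=216.174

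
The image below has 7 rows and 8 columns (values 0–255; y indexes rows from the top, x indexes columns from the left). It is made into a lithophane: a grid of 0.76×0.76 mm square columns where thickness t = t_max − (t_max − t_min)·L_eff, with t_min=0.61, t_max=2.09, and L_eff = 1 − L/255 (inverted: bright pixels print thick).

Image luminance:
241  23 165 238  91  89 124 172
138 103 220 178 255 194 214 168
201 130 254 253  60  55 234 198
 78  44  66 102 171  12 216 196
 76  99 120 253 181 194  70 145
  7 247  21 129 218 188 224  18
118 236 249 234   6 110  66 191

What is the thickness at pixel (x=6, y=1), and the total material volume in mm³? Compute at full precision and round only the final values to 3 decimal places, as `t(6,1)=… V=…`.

t(6,1)=1.852 V=47.498

span = t_max - t_min = 2.09 - 0.61 = 1.480
L(6,1) = 214, L_eff = 1 - 214/255 = 0.160784 (inverted)
t(6,1) = 2.09 - 1.480·0.160784 = 1.852
Σt over all 7·8 pixels = 174747/2125 ≈ 82.2338824
V = pitch²·Σt = 0.76²·174747/2125 = 47.498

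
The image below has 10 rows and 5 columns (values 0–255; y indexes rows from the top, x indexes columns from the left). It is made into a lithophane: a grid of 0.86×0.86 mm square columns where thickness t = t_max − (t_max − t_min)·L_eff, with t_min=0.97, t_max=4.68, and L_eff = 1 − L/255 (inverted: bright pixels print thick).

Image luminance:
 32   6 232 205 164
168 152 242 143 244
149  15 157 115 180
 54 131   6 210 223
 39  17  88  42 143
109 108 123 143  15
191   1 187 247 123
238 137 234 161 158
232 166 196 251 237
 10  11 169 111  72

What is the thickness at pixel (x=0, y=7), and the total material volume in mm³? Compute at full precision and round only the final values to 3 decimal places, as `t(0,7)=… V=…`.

t(0,7)=4.433 V=108.902

span = t_max - t_min = 4.68 - 0.97 = 3.710
L(0,7) = 238, L_eff = 1 - 238/255 = 0.066667 (inverted)
t(0,7) = 4.68 - 3.710·0.066667 = 4.433
Σt over all 10·5 pixels = 3754727/25500 ≈ 147.2441961
V = pitch²·Σt = 0.86²·3754727/25500 = 108.902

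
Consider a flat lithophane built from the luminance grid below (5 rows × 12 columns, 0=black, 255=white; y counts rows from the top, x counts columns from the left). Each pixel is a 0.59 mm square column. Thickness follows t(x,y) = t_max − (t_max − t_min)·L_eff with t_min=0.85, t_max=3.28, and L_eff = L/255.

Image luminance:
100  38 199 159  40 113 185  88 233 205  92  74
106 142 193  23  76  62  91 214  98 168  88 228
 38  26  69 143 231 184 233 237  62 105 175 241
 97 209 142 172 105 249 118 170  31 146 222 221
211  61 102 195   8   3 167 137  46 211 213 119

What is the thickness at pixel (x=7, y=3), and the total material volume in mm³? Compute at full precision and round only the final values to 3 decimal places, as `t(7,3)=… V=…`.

t(7,3)=1.660 V=41.590

span = t_max - t_min = 3.28 - 0.85 = 2.430
L(7,3) = 170, L_eff = 170/255 = 0.666667
t(7,3) = 3.28 - 2.430·0.666667 = 1.660
Σt over all 5·12 pixels = 507783/4250 ≈ 119.4783529
V = pitch²·Σt = 0.59²·507783/4250 = 41.590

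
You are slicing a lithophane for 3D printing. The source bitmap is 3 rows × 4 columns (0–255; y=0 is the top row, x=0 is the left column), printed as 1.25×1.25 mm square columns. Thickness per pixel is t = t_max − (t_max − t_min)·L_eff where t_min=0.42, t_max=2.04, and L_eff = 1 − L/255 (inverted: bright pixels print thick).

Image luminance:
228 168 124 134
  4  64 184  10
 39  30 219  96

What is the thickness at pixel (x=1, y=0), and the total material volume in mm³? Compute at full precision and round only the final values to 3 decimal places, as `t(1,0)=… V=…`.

span = t_max - t_min = 2.04 - 0.42 = 1.620
L(1,0) = 168, L_eff = 1 - 168/255 = 0.341176 (inverted)
t(1,0) = 2.04 - 1.620·0.341176 = 1.487
Σt over all 3·4 pixels = 5652/425 ≈ 13.2988235
V = pitch²·Σt = 1.25²·5652/425 = 20.779

t(1,0)=1.487 V=20.779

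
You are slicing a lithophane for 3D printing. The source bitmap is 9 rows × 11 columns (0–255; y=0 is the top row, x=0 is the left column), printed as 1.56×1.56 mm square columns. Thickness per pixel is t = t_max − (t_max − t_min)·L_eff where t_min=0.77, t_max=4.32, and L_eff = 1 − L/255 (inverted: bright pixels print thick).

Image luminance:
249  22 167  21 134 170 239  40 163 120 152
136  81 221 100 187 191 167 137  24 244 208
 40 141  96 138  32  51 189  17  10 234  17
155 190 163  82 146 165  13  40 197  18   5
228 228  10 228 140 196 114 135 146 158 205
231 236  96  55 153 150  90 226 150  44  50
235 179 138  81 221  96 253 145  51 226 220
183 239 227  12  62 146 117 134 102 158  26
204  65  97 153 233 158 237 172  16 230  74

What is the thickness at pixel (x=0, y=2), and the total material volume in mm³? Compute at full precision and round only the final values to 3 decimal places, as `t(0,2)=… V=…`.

span = t_max - t_min = 4.32 - 0.77 = 3.550
L(0,2) = 40, L_eff = 1 - 40/255 = 0.843137 (inverted)
t(0,2) = 4.32 - 3.550·0.843137 = 1.327
Σt over all 9·11 pixels = 672607/2550 ≈ 263.7674510
V = pitch²·Σt = 1.56²·672607/2550 = 641.904

t(0,2)=1.327 V=641.904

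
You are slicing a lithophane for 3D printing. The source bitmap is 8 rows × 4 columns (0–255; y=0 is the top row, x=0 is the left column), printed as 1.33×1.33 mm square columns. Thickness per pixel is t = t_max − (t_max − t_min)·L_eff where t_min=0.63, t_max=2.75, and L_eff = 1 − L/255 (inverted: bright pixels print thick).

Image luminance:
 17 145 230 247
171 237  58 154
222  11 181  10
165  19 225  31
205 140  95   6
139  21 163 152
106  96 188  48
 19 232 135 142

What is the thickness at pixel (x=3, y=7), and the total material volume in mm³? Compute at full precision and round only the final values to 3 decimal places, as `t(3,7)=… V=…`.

span = t_max - t_min = 2.75 - 0.63 = 2.120
L(3,7) = 142, L_eff = 1 - 142/255 = 0.443137 (inverted)
t(3,7) = 2.75 - 2.120·0.443137 = 1.811
Σt over all 8·4 pixels = 13642/255 ≈ 53.4980392
V = pitch²·Σt = 1.33²·13642/255 = 94.633

t(3,7)=1.811 V=94.633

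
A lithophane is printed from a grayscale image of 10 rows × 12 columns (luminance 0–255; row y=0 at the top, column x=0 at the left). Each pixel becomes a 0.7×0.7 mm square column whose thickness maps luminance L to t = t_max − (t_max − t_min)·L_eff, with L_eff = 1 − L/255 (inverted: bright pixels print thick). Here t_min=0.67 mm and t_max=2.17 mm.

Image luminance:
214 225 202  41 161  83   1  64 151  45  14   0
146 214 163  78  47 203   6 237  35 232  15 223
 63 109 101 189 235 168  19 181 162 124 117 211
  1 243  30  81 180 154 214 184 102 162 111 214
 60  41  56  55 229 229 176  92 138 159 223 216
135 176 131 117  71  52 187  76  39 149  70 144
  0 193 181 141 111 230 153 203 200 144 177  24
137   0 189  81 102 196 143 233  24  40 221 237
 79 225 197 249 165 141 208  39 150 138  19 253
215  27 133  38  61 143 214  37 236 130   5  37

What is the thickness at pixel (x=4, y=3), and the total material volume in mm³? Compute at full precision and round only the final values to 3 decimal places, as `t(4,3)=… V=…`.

t(4,3)=1.729 V=84.577

span = t_max - t_min = 2.17 - 0.67 = 1.500
L(4,3) = 180, L_eff = 1 - 180/255 = 0.294118 (inverted)
t(4,3) = 2.17 - 1.500·0.294118 = 1.729
Σt over all 10·12 pixels = 29343/170 ≈ 172.6058824
V = pitch²·Σt = 0.7²·29343/170 = 84.577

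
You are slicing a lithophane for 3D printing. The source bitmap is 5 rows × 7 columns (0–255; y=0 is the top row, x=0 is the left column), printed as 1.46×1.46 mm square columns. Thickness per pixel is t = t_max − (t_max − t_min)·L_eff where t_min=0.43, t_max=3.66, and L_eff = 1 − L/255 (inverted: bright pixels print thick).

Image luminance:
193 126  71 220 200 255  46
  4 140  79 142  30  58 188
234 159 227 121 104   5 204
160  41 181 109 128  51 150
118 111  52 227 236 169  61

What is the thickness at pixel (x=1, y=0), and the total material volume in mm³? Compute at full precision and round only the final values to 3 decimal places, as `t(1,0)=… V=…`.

t(1,0)=2.026 V=156.282

span = t_max - t_min = 3.66 - 0.43 = 3.230
L(1,0) = 126, L_eff = 1 - 126/255 = 0.505882 (inverted)
t(1,0) = 3.66 - 3.230·0.505882 = 2.026
Σt over all 5·7 pixels = 4399/60 ≈ 73.3166667
V = pitch²·Σt = 1.46²·4399/60 = 156.282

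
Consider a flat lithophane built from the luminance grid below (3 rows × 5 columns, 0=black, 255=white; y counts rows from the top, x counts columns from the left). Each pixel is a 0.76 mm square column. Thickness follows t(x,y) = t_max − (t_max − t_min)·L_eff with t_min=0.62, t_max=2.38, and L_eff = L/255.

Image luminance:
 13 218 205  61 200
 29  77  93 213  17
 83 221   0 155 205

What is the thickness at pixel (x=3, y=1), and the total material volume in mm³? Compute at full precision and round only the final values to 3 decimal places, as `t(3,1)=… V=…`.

t(3,1)=0.910 V=13.484

span = t_max - t_min = 2.38 - 0.62 = 1.760
L(3,1) = 213, L_eff = 213/255 = 0.835294
t(3,1) = 2.38 - 1.760·0.835294 = 0.910
Σt over all 3·5 pixels = 59531/2550 ≈ 23.3454902
V = pitch²·Σt = 0.76²·59531/2550 = 13.484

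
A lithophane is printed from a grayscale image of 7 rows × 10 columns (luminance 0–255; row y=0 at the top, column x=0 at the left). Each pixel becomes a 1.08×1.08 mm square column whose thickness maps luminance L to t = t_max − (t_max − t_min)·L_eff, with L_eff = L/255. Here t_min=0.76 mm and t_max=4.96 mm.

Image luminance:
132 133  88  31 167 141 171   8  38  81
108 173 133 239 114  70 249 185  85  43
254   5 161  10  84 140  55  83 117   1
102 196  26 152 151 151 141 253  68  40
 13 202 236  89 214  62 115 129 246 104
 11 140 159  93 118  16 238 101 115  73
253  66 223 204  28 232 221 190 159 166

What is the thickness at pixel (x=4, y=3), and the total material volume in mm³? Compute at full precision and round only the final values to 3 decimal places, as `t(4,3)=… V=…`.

t(4,3)=2.473 V=236.011

span = t_max - t_min = 4.96 - 0.76 = 4.200
L(4,3) = 151, L_eff = 151/255 = 0.592157
t(4,3) = 4.96 - 4.200·0.592157 = 2.473
Σt over all 7·10 pixels = 17199/85 ≈ 202.3411765
V = pitch²·Σt = 1.08²·17199/85 = 236.011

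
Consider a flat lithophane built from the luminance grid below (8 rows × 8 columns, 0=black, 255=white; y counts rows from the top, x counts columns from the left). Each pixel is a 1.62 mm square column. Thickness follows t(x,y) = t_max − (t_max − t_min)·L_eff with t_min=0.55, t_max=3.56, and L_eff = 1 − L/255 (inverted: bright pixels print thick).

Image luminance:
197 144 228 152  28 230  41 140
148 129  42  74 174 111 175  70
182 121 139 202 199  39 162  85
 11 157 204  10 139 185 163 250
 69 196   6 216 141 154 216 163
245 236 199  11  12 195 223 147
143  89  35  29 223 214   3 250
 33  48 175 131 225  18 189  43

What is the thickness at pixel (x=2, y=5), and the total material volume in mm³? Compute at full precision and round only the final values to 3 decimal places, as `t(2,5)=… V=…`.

t(2,5)=2.899 V=359.039

span = t_max - t_min = 3.56 - 0.55 = 3.010
L(2,5) = 199, L_eff = 1 - 199/255 = 0.219608 (inverted)
t(2,5) = 3.56 - 3.010·0.219608 = 2.899
Σt over all 8·8 pixels = 872152/6375 ≈ 136.8081569
V = pitch²·Σt = 1.62²·872152/6375 = 359.039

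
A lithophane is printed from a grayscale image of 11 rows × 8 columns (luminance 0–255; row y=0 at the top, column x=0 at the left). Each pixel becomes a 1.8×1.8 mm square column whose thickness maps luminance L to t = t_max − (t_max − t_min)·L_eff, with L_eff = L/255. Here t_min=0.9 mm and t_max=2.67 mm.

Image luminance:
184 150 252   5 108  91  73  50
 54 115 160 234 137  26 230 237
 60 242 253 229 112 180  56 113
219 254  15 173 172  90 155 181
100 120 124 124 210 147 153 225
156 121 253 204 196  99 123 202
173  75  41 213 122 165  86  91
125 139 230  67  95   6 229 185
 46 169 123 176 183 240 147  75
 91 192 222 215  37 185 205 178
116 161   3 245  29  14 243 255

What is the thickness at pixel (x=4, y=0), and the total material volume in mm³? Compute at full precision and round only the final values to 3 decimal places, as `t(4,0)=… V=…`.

t(4,0)=1.920 V=474.328

span = t_max - t_min = 2.67 - 0.9 = 1.770
L(4,0) = 108, L_eff = 108/255 = 0.423529
t(4,0) = 2.67 - 1.770·0.423529 = 1.920
Σt over all 11·8 pixels = 1244379/8500 ≈ 146.3975294
V = pitch²·Σt = 1.8²·1244379/8500 = 474.328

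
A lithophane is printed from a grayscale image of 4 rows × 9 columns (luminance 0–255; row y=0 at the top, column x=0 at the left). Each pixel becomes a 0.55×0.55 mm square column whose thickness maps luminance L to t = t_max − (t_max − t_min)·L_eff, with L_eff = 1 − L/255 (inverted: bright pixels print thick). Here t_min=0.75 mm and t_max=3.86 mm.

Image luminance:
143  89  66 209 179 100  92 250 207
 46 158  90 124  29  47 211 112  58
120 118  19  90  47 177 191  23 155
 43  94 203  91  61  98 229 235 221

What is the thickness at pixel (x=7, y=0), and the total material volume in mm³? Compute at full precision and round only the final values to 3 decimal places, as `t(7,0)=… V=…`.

t(7,0)=3.799 V=24.493

span = t_max - t_min = 3.86 - 0.75 = 3.110
L(7,0) = 250, L_eff = 1 - 250/255 = 0.019608 (inverted)
t(7,0) = 3.86 - 3.110·0.019608 = 3.799
Σt over all 4·9 pixels = 27529/340 ≈ 80.9676471
V = pitch²·Σt = 0.55²·27529/340 = 24.493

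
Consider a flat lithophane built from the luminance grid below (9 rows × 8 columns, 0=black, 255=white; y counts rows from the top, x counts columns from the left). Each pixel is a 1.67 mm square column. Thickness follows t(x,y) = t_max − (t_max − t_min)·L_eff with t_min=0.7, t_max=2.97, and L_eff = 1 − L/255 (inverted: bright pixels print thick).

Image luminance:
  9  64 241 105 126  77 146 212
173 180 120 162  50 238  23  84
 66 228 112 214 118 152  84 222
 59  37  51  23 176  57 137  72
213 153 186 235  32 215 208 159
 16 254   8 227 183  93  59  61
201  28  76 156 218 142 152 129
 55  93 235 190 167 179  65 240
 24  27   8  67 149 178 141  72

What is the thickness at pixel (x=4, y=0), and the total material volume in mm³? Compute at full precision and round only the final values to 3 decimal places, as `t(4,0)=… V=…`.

t(4,0)=1.822 V=366.781

span = t_max - t_min = 2.97 - 0.7 = 2.270
L(4,0) = 126, L_eff = 1 - 126/255 = 0.505882 (inverted)
t(4,0) = 2.97 - 2.270·0.505882 = 1.822
Σt over all 9·8 pixels = 49318/375 ≈ 131.5146667
V = pitch²·Σt = 1.67²·49318/375 = 366.781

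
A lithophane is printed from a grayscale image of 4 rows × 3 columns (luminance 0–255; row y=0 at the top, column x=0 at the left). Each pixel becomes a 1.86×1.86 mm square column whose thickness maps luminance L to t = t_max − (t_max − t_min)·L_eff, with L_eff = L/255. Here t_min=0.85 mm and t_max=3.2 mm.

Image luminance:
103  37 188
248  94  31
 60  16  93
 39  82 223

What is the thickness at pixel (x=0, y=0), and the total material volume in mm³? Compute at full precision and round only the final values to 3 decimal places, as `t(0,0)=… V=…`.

t(0,0)=2.251 V=94.143

span = t_max - t_min = 3.2 - 0.85 = 2.350
L(0,0) = 103, L_eff = 103/255 = 0.403922
t(0,0) = 3.2 - 2.350·0.403922 = 2.251
Σt over all 4·3 pixels = 69391/2550 ≈ 27.2121569
V = pitch²·Σt = 1.86²·69391/2550 = 94.143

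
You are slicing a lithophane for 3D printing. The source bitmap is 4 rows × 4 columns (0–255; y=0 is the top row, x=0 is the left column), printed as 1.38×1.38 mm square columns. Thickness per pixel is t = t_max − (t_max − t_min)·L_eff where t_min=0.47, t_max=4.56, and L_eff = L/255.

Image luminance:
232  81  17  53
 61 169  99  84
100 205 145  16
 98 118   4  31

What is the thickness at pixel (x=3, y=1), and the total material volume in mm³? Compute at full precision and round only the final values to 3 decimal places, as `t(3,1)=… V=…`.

span = t_max - t_min = 4.56 - 0.47 = 4.090
L(3,1) = 84, L_eff = 84/255 = 0.329412
t(3,1) = 4.56 - 4.090·0.329412 = 3.213
Σt over all 4·4 pixels = 73039/1500 ≈ 48.6926667
V = pitch²·Σt = 1.38²·73039/1500 = 92.730

t(3,1)=3.213 V=92.730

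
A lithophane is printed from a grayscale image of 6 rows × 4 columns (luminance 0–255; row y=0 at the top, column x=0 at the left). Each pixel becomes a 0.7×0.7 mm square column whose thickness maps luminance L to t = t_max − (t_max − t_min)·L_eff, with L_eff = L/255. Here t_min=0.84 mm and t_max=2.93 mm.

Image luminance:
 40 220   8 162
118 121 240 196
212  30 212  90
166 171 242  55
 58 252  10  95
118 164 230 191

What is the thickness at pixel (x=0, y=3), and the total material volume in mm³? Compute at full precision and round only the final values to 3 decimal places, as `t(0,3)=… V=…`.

t(0,3)=1.569 V=20.798

span = t_max - t_min = 2.93 - 0.84 = 2.090
L(0,3) = 166, L_eff = 166/255 = 0.650980
t(0,3) = 2.93 - 2.090·0.650980 = 1.569
Σt over all 6·4 pixels = 1082351/25500 ≈ 42.4451373
V = pitch²·Σt = 0.7²·1082351/25500 = 20.798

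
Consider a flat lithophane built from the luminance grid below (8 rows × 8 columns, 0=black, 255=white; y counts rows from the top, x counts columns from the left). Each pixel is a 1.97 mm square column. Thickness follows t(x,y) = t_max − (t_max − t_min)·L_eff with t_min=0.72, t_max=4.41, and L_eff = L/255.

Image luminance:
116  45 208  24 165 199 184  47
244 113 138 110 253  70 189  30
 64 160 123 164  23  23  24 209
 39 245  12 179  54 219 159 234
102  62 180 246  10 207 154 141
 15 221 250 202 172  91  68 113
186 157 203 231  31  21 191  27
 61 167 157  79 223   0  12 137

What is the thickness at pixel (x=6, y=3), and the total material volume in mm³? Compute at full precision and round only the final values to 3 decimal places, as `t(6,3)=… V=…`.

span = t_max - t_min = 4.41 - 0.72 = 3.690
L(6,3) = 159, L_eff = 159/255 = 0.623529
t(6,3) = 4.41 - 3.690·0.623529 = 2.109
Σt over all 8·8 pixels = 1392531/8500 ≈ 163.8271765
V = pitch²·Σt = 1.97²·1392531/8500 = 635.797

t(6,3)=2.109 V=635.797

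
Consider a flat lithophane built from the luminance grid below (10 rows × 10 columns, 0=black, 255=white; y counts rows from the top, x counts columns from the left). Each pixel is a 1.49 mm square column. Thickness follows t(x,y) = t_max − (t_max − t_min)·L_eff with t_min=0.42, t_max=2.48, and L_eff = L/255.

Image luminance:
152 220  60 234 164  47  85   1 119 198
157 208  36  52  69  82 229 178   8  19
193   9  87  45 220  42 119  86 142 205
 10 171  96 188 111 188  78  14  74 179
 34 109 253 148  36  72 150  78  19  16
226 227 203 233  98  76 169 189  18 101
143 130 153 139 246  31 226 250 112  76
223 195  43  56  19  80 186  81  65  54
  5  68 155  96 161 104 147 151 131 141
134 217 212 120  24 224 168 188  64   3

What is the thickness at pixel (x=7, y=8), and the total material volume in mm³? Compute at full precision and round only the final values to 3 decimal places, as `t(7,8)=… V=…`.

t(7,8)=1.260 V=334.451

span = t_max - t_min = 2.48 - 0.42 = 2.060
L(7,8) = 151, L_eff = 151/255 = 0.592157
t(7,8) = 2.48 - 2.060·0.592157 = 1.260
Σt over all 10·10 pixels = 640249/4250 ≈ 150.6468235
V = pitch²·Σt = 1.49²·640249/4250 = 334.451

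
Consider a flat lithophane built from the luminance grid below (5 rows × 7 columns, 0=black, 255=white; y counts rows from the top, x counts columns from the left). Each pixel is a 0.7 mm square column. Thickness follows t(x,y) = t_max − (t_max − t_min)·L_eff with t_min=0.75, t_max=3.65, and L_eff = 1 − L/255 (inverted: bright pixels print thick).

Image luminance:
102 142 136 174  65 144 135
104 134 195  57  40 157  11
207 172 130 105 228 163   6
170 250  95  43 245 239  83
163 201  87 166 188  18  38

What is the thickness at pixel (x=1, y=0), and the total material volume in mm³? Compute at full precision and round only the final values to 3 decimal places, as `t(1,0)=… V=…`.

span = t_max - t_min = 3.65 - 0.75 = 2.900
L(1,0) = 142, L_eff = 1 - 142/255 = 0.443137 (inverted)
t(1,0) = 3.65 - 2.900·0.443137 = 2.365
Σt over all 5·7 pixels = 133423/1700 ≈ 78.4841176
V = pitch²·Σt = 0.7²·133423/1700 = 38.457

t(1,0)=2.365 V=38.457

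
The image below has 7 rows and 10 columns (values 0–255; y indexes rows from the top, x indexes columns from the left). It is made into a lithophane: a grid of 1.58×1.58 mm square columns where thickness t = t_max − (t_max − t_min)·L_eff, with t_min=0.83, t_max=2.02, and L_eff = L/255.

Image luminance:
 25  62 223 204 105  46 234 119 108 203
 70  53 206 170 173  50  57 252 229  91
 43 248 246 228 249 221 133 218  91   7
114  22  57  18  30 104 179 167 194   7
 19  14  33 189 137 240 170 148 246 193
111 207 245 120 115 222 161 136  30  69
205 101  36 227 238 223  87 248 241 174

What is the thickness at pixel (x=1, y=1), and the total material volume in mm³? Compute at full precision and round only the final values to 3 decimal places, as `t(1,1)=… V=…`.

t(1,1)=1.773 V=238.345

span = t_max - t_min = 2.02 - 0.83 = 1.190
L(1,1) = 53, L_eff = 53/255 = 0.207843
t(1,1) = 2.02 - 1.190·0.207843 = 1.773
Σt over all 7·10 pixels = 143213/1500 ≈ 95.4753333
V = pitch²·Σt = 1.58²·143213/1500 = 238.345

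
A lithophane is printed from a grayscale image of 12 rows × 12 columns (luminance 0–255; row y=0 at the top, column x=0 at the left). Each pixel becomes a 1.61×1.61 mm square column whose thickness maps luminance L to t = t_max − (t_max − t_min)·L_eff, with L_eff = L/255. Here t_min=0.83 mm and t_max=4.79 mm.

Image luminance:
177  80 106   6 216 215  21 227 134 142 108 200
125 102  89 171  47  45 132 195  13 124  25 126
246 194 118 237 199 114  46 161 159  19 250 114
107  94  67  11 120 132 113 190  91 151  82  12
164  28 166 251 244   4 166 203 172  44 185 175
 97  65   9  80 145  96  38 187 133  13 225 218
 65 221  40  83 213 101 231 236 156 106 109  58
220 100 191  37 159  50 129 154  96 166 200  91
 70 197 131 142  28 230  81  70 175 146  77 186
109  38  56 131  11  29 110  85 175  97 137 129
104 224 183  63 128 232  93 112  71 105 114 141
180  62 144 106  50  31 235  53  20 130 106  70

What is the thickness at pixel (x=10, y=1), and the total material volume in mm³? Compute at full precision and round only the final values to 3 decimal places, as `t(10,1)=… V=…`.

t(10,1)=4.402 V=1080.668

span = t_max - t_min = 4.79 - 0.83 = 3.960
L(10,1) = 25, L_eff = 25/255 = 0.098039
t(10,1) = 4.79 - 3.960·0.098039 = 4.402
Σt over all 12·12 pixels = 177186/425 ≈ 416.9082353
V = pitch²·Σt = 1.61²·177186/425 = 1080.668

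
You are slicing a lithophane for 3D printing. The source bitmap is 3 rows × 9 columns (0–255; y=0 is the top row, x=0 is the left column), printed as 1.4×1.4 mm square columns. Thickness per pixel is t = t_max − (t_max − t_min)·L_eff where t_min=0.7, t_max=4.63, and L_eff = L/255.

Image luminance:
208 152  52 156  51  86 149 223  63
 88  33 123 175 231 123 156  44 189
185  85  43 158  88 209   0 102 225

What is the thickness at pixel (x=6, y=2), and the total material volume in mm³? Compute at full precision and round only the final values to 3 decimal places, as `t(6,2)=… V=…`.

span = t_max - t_min = 4.63 - 0.7 = 3.930
L(6,2) = 0, L_eff = 0/255 = 0.000000
t(6,2) = 4.63 - 3.930·0.000000 = 4.630
Σt over all 3·9 pixels = 308789/4250 ≈ 72.6562353
V = pitch²·Σt = 1.4²·308789/4250 = 142.406

t(6,2)=4.630 V=142.406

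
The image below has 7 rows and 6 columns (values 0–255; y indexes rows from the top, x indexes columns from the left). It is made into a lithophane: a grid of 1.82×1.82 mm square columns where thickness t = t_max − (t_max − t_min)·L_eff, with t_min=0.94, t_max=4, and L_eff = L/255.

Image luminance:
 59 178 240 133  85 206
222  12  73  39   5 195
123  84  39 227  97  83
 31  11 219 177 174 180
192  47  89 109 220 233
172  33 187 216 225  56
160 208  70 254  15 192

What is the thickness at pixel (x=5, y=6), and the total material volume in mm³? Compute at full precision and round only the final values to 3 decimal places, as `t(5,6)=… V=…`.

span = t_max - t_min = 4 - 0.94 = 3.060
L(5,6) = 192, L_eff = 192/255 = 0.752941
t(5,6) = 4 - 3.060·0.752941 = 1.696
Σt over all 7·6 pixels = 101.16
V = pitch²·Σt = 1.82²·101.16 = 335.082

t(5,6)=1.696 V=335.082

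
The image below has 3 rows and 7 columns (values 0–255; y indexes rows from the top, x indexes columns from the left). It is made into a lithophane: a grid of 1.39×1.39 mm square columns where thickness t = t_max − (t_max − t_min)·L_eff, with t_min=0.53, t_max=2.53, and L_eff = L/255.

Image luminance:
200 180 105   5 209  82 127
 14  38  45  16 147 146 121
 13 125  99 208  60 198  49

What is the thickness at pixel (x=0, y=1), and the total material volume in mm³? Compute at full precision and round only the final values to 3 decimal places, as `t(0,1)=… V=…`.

span = t_max - t_min = 2.53 - 0.53 = 2.000
L(0,1) = 14, L_eff = 14/255 = 0.054902
t(0,1) = 2.53 - 2.000·0.054902 = 2.420
Σt over all 3·7 pixels = 61161/1700 ≈ 35.9770588
V = pitch²·Σt = 1.39²·61161/1700 = 69.511

t(0,1)=2.420 V=69.511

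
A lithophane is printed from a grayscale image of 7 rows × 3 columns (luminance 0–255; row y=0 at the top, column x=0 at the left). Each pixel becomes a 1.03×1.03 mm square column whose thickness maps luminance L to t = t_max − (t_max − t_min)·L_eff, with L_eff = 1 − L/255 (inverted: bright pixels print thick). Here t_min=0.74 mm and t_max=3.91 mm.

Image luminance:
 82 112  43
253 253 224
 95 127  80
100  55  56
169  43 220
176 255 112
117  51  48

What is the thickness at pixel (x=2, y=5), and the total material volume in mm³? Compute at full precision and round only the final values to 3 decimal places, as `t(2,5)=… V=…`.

t(2,5)=2.132 V=51.713

span = t_max - t_min = 3.91 - 0.74 = 3.170
L(2,5) = 112, L_eff = 1 - 112/255 = 0.560784 (inverted)
t(2,5) = 3.91 - 3.170·0.560784 = 2.132
Σt over all 7·3 pixels = 1242977/25500 ≈ 48.7441961
V = pitch²·Σt = 1.03²·1242977/25500 = 51.713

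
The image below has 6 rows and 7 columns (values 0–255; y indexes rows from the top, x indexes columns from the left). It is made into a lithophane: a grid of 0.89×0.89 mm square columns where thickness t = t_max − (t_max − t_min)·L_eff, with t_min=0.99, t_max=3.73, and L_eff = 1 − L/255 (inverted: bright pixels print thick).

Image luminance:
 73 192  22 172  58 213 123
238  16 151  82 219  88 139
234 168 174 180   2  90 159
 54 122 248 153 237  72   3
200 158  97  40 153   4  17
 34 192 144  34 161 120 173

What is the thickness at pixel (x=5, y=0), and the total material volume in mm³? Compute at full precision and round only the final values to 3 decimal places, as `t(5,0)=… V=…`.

span = t_max - t_min = 3.73 - 0.99 = 2.740
L(5,0) = 213, L_eff = 1 - 213/255 = 0.164706 (inverted)
t(5,0) = 3.73 - 2.740·0.164706 = 3.279
Σt over all 6·7 pixels = 621889/6375 ≈ 97.5512157
V = pitch²·Σt = 0.89²·621889/6375 = 77.270

t(5,0)=3.279 V=77.270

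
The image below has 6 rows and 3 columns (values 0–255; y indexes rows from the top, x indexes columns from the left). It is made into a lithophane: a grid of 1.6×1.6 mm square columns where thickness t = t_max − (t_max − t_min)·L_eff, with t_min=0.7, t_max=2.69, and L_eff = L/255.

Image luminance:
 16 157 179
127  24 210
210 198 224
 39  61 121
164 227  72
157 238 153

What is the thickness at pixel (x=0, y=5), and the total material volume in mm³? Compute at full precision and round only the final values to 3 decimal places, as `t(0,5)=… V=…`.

t(0,5)=1.465 V=72.472

span = t_max - t_min = 2.69 - 0.7 = 1.990
L(0,5) = 157, L_eff = 157/255 = 0.615686
t(0,5) = 2.69 - 1.990·0.615686 = 1.465
Σt over all 6·3 pixels = 240629/8500 ≈ 28.3092941
V = pitch²·Σt = 1.6²·240629/8500 = 72.472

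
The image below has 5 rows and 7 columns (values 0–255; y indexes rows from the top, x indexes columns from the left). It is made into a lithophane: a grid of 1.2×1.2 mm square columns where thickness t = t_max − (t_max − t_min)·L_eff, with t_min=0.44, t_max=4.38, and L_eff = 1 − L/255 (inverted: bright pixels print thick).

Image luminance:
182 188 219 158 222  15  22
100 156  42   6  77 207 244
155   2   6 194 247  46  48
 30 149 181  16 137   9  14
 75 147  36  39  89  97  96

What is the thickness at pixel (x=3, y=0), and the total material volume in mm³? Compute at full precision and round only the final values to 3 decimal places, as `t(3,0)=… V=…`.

t(3,0)=2.881 V=103.409

span = t_max - t_min = 4.38 - 0.44 = 3.940
L(3,0) = 158, L_eff = 1 - 158/255 = 0.380392 (inverted)
t(3,0) = 4.38 - 3.940·0.380392 = 2.881
Σt over all 5·7 pixels = 305199/4250 ≈ 71.8115294
V = pitch²·Σt = 1.2²·305199/4250 = 103.409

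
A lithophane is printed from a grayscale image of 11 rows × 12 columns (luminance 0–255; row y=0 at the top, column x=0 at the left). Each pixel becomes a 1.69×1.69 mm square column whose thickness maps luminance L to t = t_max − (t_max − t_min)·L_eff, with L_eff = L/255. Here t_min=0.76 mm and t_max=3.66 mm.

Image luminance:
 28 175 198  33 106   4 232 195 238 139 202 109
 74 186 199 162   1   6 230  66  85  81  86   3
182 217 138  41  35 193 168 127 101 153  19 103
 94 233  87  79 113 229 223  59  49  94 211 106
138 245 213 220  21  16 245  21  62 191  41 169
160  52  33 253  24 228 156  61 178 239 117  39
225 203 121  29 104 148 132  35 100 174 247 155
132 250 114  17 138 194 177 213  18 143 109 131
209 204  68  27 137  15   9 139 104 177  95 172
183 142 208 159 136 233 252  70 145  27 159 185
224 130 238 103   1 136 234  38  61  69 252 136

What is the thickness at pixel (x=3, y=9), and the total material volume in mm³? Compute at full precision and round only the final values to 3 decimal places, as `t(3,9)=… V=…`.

t(3,9)=1.852 V=821.163

span = t_max - t_min = 3.66 - 0.76 = 2.900
L(3,9) = 159, L_eff = 159/255 = 0.623529
t(3,9) = 3.66 - 2.900·0.623529 = 1.852
Σt over all 11·12 pixels = 366578/1275 ≈ 287.5121569
V = pitch²·Σt = 1.69²·366578/1275 = 821.163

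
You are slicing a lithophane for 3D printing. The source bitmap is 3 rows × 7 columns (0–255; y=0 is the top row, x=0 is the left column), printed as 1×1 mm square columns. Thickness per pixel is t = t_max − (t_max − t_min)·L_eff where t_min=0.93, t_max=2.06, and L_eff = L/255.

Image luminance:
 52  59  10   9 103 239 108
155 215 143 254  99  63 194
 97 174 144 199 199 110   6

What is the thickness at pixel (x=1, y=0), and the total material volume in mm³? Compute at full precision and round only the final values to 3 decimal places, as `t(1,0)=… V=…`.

t(1,0)=1.799 V=31.597

span = t_max - t_min = 2.06 - 0.93 = 1.130
L(1,0) = 59, L_eff = 59/255 = 0.231373
t(1,0) = 2.06 - 1.130·0.231373 = 1.799
Σt over all 3·7 pixels = 402857/12750 ≈ 31.5966275
V = pitch²·Σt = 1²·402857/12750 = 31.597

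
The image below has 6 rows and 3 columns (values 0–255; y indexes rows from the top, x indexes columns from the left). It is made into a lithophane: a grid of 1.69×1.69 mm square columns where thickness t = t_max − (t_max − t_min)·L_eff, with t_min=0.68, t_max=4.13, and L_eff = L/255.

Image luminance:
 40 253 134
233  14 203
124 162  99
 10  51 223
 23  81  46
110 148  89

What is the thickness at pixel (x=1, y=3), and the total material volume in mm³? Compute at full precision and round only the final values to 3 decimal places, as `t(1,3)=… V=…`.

span = t_max - t_min = 4.13 - 0.68 = 3.450
L(1,3) = 51, L_eff = 51/255 = 0.200000
t(1,3) = 4.13 - 3.450·0.200000 = 3.440
Σt over all 6·3 pixels = 79389/1700 ≈ 46.6994118
V = pitch²·Σt = 1.69²·79389/1700 = 133.378

t(1,3)=3.440 V=133.378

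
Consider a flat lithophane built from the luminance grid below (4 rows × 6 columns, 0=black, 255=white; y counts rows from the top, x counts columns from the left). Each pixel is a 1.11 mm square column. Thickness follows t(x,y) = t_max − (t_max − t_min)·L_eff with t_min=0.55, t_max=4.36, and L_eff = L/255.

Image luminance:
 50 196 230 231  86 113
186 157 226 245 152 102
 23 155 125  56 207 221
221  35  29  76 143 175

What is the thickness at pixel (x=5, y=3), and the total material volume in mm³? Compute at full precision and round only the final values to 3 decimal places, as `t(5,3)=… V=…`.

t(5,3)=1.745 V=65.600

span = t_max - t_min = 4.36 - 0.55 = 3.810
L(5,3) = 175, L_eff = 175/255 = 0.686275
t(5,3) = 4.36 - 3.810·0.686275 = 1.745
Σt over all 4·6 pixels = 22628/425 ≈ 53.2423529
V = pitch²·Σt = 1.11²·22628/425 = 65.600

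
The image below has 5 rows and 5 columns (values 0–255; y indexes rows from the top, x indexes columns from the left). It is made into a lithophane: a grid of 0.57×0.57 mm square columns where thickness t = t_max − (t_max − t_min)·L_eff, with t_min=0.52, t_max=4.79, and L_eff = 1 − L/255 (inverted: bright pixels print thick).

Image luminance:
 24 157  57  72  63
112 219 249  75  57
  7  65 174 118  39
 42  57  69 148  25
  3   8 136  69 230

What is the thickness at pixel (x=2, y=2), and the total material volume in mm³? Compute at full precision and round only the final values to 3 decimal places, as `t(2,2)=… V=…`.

t(2,2)=3.434 V=16.601

span = t_max - t_min = 4.79 - 0.52 = 4.270
L(2,2) = 174, L_eff = 1 - 174/255 = 0.317647 (inverted)
t(2,2) = 4.79 - 4.270·0.317647 = 3.434
Σt over all 5·5 pixels = 52117/1020 ≈ 51.0950980
V = pitch²·Σt = 0.57²·52117/1020 = 16.601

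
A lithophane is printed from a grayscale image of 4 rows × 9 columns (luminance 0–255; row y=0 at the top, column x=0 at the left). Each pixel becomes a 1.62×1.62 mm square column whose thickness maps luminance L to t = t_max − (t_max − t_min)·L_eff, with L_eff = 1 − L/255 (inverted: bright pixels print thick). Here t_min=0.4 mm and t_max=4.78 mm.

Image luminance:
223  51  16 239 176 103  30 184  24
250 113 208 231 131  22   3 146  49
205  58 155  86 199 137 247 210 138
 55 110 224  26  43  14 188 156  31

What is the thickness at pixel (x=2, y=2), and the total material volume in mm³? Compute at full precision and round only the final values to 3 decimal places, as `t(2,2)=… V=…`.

t(2,2)=3.062 V=239.786

span = t_max - t_min = 4.78 - 0.4 = 4.380
L(2,2) = 155, L_eff = 1 - 155/255 = 0.392157 (inverted)
t(2,2) = 4.78 - 4.380·0.392157 = 3.062
Σt over all 4·9 pixels = 388313/4250 ≈ 91.3677647
V = pitch²·Σt = 1.62²·388313/4250 = 239.786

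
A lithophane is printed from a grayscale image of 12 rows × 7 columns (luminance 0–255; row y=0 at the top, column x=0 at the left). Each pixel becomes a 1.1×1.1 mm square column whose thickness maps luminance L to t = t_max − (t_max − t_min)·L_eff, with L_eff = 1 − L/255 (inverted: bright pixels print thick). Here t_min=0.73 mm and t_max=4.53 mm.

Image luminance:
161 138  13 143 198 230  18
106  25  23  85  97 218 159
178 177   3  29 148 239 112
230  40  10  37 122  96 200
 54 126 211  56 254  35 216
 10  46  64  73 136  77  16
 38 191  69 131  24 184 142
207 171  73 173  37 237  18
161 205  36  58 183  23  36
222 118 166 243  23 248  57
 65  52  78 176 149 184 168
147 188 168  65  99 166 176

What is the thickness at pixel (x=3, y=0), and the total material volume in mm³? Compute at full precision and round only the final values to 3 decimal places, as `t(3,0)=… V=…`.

t(3,0)=2.861 V=253.862

span = t_max - t_min = 4.53 - 0.73 = 3.800
L(3,0) = 143, L_eff = 1 - 143/255 = 0.439216 (inverted)
t(3,0) = 4.53 - 3.800·0.439216 = 2.861
Σt over all 12·7 pixels = 267499/1275 ≈ 209.8031373
V = pitch²·Σt = 1.1²·267499/1275 = 253.862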